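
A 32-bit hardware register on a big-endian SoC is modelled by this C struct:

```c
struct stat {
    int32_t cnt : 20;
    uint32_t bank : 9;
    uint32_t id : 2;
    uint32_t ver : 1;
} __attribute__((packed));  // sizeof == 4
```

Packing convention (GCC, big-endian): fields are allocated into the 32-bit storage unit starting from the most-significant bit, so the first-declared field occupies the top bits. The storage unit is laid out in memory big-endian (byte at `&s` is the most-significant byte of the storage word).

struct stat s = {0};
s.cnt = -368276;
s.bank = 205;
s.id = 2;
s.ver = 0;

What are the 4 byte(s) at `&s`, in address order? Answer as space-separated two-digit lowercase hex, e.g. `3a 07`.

cnt:20 = -368276 → 0xa616c << 12 → word 0xa616c000
bank:9 = 205 → 0xcd << 3 → word 0xa616c668
id:2 = 2 → 0x2 << 1 → word 0xa616c66c
ver:1 = 0 → 0x0 << 0 → word 0xa616c66c
word = 0xa616c66c → big-endian bytes:
  [0]=0xa6  [1]=0x16  [2]=0xc6  [3]=0x6c

a6 16 c6 6c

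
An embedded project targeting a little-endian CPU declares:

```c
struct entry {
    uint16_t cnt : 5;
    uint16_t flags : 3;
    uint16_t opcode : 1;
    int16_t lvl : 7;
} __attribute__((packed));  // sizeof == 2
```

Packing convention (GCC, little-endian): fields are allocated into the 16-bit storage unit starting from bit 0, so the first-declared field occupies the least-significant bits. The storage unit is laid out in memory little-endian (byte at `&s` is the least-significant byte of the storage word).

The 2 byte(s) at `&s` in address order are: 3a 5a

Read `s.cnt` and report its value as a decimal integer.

[0]=0x3a [1]=0x5a (little-endian) → word 0x5a3a
cnt [0+:5] = (word>>0) & 0x1f = 26  ←
flags [5+:3] = (word>>5) & 0x7 = 1
opcode [8+:1] = (word>>8) & 0x1 = 0
lvl [9+:7] = (word>>9) & 0x7f = 45

26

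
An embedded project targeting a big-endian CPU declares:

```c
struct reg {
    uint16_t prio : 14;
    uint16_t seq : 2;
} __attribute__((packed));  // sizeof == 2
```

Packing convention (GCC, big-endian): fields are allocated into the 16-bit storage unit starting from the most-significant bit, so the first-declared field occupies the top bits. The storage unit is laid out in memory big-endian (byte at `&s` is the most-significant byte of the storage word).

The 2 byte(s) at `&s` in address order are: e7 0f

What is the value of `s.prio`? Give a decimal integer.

14787

[0]=0xe7 [1]=0x0f (big-endian) → word 0xe70f
prio:14 @ bit 2 → (0xe70f>>2)&0x3fff = 0x39c3  ←
seq:2 @ bit 0 → (0xe70f>>0)&0x3 = 0x3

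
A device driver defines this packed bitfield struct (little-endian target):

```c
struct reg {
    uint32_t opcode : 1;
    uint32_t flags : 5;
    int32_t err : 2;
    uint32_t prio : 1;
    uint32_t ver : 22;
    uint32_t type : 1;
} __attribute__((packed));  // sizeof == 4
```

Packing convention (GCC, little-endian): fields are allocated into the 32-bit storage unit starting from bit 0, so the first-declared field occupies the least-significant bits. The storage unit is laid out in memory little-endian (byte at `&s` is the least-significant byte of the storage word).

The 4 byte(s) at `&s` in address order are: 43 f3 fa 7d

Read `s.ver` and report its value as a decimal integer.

[0]=0x43 [1]=0xf3 [2]=0xfa [3]=0x7d (little-endian) → word 0x7dfaf343
opcode:1 @ bit 0 → (0x7dfaf343>>0)&0x1 = 0x1
flags:5 @ bit 1 → (0x7dfaf343>>1)&0x1f = 0x1
err:2 @ bit 6 → (0x7dfaf343>>6)&0x3 = 0x1
prio:1 @ bit 8 → (0x7dfaf343>>8)&0x1 = 0x1
ver:22 @ bit 9 → (0x7dfaf343>>9)&0x3fffff = 0x3efd79  ←
type:1 @ bit 31 → (0x7dfaf343>>31)&0x1 = 0x0

4128121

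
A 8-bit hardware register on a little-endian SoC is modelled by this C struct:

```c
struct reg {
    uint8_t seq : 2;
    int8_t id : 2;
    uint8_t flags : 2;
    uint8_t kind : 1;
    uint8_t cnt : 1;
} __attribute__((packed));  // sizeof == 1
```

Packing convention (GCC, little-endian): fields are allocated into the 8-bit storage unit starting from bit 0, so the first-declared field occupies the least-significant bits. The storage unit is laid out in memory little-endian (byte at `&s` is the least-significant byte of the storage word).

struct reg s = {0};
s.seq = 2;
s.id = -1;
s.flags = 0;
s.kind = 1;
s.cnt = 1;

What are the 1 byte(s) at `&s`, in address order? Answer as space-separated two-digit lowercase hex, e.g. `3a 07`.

ce

[0+:2] seq=2 & 0x3 = 0x2; word=0x02
[2+:2] id=-1 & 0x3 = 0x3; word=0x0e
[4+:2] flags=0 & 0x3 = 0x0; word=0x0e
[6+:1] kind=1 & 0x1 = 0x1; word=0x4e
[7+:1] cnt=1 & 0x1 = 0x1; word=0xce
word = 0xce → little-endian bytes:
  [0]=0xce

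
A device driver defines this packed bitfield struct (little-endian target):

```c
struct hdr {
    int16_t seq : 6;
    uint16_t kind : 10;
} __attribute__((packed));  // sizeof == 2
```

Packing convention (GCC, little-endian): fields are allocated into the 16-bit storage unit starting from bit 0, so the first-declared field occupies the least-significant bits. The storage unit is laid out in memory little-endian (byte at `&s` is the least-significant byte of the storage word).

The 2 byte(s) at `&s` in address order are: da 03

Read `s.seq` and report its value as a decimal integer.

26

[0]=0xda [1]=0x03 (little-endian) → word 0x03da
seq [0+:6] = (word>>0) & 0x3f = 26  ←
kind [6+:10] = (word>>6) & 0x3ff = 15
seq signed 6b, MSB=0: value = 26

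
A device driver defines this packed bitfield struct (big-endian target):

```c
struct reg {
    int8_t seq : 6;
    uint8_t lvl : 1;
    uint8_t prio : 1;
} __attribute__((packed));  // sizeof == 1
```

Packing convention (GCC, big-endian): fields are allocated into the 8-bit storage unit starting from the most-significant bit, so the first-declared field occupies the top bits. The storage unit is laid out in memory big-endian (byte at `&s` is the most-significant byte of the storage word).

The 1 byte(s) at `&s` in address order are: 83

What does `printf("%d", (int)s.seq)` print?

[0]=0x83 (big-endian) → word 0x83
seq:6 @ bit 2 → (0x83>>2)&0x3f = 0x20  ←
lvl:1 @ bit 1 → (0x83>>1)&0x1 = 0x1
prio:1 @ bit 0 → (0x83>>0)&0x1 = 0x1
seq signed 6b, MSB=1: 32 - 64 = -32

-32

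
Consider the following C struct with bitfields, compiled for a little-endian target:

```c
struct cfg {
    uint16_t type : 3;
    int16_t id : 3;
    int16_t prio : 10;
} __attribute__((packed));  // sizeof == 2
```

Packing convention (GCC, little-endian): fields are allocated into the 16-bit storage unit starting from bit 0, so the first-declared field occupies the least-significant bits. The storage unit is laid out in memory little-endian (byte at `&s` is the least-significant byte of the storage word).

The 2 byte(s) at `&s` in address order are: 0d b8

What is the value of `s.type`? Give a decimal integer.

5

[0]=0x0d [1]=0xb8 (little-endian) → word 0xb80d
type [0+:3] = (word>>0) & 0x7 = 5  ←
id [3+:3] = (word>>3) & 0x7 = 1
prio [6+:10] = (word>>6) & 0x3ff = 736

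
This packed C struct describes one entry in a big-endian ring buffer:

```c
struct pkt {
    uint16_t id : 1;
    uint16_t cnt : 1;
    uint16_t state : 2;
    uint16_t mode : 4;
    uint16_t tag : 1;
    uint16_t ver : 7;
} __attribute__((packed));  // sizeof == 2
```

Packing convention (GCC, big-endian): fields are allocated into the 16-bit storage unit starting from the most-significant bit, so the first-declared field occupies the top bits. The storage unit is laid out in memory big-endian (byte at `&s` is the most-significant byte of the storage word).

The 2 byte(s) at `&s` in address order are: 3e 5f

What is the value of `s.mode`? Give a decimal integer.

[0]=0x3e [1]=0x5f (big-endian) → word 0x3e5f
id [15+:1] = (word>>15) & 0x1 = 0
cnt [14+:1] = (word>>14) & 0x1 = 0
state [12+:2] = (word>>12) & 0x3 = 3
mode [8+:4] = (word>>8) & 0xf = 14  ←
tag [7+:1] = (word>>7) & 0x1 = 0
ver [0+:7] = (word>>0) & 0x7f = 95

14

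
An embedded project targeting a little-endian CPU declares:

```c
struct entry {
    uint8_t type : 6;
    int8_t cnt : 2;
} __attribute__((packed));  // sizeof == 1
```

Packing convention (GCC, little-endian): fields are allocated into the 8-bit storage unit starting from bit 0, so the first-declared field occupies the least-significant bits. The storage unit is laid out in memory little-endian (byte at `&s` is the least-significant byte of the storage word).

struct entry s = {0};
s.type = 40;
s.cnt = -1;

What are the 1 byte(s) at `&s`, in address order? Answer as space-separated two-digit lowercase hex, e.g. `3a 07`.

e8

type:6 = 40 → 0x28 << 0 → word 0x28
cnt:2 = -1 → 0x3 << 6 → word 0xe8
word = 0xe8 → little-endian bytes:
  [0]=0xe8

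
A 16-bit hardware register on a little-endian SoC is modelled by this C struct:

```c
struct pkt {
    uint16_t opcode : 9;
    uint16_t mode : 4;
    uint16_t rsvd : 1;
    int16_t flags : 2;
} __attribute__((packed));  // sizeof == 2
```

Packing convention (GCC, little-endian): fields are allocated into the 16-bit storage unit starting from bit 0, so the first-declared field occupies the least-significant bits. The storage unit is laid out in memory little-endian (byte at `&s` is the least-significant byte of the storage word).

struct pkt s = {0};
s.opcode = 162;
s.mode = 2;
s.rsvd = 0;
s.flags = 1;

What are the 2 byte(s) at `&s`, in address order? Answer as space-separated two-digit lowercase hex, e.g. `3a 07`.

a2 44

opcode (9b) val=162 bits=0xa2 at bit 0: 0x00a2
mode (4b) val=2 bits=0x2 at bit 9: 0x04a2
rsvd (1b) val=0 bits=0x0 at bit 13: 0x04a2
flags (2b) val=1 bits=0x1 at bit 14: 0x44a2
word = 0x44a2 → little-endian bytes:
  [0]=0xa2  [1]=0x44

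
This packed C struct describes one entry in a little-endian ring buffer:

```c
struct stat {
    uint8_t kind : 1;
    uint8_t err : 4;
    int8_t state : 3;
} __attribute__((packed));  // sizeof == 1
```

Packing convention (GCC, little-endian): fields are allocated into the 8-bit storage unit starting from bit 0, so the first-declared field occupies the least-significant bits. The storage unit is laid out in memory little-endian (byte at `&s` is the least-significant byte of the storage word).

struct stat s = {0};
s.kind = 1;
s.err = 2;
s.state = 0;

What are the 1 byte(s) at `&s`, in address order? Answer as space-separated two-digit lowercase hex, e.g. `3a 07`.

kind (1b) val=1 bits=0x1 at bit 0: 0x01
err (4b) val=2 bits=0x2 at bit 1: 0x05
state (3b) val=0 bits=0x0 at bit 5: 0x05
word = 0x05 → little-endian bytes:
  [0]=0x05

05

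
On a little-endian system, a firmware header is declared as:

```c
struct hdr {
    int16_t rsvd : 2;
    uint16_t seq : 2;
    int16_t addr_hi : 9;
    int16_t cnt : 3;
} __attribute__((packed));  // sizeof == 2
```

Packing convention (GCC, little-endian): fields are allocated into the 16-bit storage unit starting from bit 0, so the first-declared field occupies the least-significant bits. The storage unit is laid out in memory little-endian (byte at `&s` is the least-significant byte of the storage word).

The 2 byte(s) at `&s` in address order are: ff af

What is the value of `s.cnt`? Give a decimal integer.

-3

[0]=0xff [1]=0xaf (little-endian) → word 0xafff
rsvd [0+:2] = (word>>0) & 0x3 = 3
seq [2+:2] = (word>>2) & 0x3 = 3
addr_hi [4+:9] = (word>>4) & 0x1ff = 255
cnt [13+:3] = (word>>13) & 0x7 = 5  ←
cnt signed 3b, MSB=1: 5 - 8 = -3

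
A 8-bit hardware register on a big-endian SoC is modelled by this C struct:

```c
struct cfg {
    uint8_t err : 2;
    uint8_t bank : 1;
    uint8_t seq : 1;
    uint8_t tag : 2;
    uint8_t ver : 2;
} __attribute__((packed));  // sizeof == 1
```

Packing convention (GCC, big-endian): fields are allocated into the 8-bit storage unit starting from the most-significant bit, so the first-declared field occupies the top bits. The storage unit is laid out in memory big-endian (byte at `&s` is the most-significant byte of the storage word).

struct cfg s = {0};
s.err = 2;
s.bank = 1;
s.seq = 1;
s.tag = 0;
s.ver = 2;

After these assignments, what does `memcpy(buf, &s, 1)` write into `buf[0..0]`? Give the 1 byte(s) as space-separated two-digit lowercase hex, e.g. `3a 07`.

b2

[6+:2] err=2 & 0x3 = 0x2; word=0x80
[5+:1] bank=1 & 0x1 = 0x1; word=0xa0
[4+:1] seq=1 & 0x1 = 0x1; word=0xb0
[2+:2] tag=0 & 0x3 = 0x0; word=0xb0
[0+:2] ver=2 & 0x3 = 0x2; word=0xb2
word = 0xb2 → big-endian bytes:
  [0]=0xb2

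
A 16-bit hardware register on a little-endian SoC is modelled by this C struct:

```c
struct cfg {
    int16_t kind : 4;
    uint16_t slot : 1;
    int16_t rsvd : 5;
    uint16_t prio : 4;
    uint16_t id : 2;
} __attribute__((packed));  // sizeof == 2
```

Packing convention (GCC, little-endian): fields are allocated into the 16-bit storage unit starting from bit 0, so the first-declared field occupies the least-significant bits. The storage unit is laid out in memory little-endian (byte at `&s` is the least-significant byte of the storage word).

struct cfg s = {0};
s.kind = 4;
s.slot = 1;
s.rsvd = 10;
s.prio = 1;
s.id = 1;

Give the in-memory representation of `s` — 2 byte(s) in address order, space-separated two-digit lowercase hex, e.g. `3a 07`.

kind (4b) val=4 bits=0x4 at bit 0: 0x0004
slot (1b) val=1 bits=0x1 at bit 4: 0x0014
rsvd (5b) val=10 bits=0xa at bit 5: 0x0154
prio (4b) val=1 bits=0x1 at bit 10: 0x0554
id (2b) val=1 bits=0x1 at bit 14: 0x4554
word = 0x4554 → little-endian bytes:
  [0]=0x54  [1]=0x45

54 45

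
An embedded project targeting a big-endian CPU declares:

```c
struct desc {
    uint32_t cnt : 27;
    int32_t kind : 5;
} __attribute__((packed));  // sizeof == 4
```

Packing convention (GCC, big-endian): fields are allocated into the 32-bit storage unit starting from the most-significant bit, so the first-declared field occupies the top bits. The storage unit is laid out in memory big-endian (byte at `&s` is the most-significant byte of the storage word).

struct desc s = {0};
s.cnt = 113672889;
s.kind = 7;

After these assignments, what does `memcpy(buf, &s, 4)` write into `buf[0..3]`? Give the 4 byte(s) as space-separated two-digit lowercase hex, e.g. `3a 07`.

d8 d0 57 27

[5+:27] cnt=113672889 & 0x7ffffff = 0x6c682b9; word=0xd8d05720
[0+:5] kind=7 & 0x1f = 0x7; word=0xd8d05727
word = 0xd8d05727 → big-endian bytes:
  [0]=0xd8  [1]=0xd0  [2]=0x57  [3]=0x27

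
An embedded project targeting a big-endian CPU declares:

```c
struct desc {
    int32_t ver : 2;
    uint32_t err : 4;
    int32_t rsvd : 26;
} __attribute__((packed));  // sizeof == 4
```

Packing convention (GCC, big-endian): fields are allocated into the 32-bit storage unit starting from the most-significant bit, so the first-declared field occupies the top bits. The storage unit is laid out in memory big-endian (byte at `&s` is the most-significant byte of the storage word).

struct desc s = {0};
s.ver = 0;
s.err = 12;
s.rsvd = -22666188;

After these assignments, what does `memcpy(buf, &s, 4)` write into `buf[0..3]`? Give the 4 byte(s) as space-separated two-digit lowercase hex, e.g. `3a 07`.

ver (2b) val=0 bits=0x0 at bit 30: 0x00000000
err (4b) val=12 bits=0xc at bit 26: 0x30000000
rsvd (26b) val=-22666188 bits=0x2a62434 at bit 0: 0x32a62434
word = 0x32a62434 → big-endian bytes:
  [0]=0x32  [1]=0xa6  [2]=0x24  [3]=0x34

32 a6 24 34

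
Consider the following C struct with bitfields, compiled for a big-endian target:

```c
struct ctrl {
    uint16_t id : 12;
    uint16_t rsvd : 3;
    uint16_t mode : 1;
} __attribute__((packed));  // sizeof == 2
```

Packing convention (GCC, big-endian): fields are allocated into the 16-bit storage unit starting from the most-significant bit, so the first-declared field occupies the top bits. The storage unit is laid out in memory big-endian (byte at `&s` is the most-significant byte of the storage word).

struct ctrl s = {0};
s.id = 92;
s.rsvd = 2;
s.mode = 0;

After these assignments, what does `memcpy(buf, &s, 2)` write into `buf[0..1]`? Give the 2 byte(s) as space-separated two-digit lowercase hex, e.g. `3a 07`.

id:12 = 92 → 0x5c << 4 → word 0x05c0
rsvd:3 = 2 → 0x2 << 1 → word 0x05c4
mode:1 = 0 → 0x0 << 0 → word 0x05c4
word = 0x05c4 → big-endian bytes:
  [0]=0x05  [1]=0xc4

05 c4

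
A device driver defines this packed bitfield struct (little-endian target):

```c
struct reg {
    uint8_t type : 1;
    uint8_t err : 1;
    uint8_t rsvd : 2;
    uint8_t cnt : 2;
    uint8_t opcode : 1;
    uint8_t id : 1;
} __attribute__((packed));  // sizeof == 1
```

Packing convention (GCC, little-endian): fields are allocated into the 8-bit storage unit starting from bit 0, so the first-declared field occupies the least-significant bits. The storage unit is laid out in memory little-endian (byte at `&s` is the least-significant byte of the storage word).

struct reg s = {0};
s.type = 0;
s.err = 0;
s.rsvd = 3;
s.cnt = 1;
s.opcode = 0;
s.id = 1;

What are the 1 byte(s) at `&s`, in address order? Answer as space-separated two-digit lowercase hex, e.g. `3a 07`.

type:1 = 0 → 0x0 << 0 → word 0x00
err:1 = 0 → 0x0 << 1 → word 0x00
rsvd:2 = 3 → 0x3 << 2 → word 0x0c
cnt:2 = 1 → 0x1 << 4 → word 0x1c
opcode:1 = 0 → 0x0 << 6 → word 0x1c
id:1 = 1 → 0x1 << 7 → word 0x9c
word = 0x9c → little-endian bytes:
  [0]=0x9c

9c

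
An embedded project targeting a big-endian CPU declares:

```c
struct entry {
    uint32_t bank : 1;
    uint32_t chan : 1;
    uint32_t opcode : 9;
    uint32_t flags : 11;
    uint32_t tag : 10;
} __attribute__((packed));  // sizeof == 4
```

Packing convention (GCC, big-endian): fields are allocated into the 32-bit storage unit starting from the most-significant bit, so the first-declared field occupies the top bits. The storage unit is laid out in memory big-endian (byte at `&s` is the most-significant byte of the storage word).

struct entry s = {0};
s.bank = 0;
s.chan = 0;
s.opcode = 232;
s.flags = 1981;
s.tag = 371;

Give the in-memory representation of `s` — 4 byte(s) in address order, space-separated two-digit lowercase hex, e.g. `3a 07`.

bank:1 = 0 → 0x0 << 31 → word 0x00000000
chan:1 = 0 → 0x0 << 30 → word 0x00000000
opcode:9 = 232 → 0xe8 << 21 → word 0x1d000000
flags:11 = 1981 → 0x7bd << 10 → word 0x1d1ef400
tag:10 = 371 → 0x173 << 0 → word 0x1d1ef573
word = 0x1d1ef573 → big-endian bytes:
  [0]=0x1d  [1]=0x1e  [2]=0xf5  [3]=0x73

1d 1e f5 73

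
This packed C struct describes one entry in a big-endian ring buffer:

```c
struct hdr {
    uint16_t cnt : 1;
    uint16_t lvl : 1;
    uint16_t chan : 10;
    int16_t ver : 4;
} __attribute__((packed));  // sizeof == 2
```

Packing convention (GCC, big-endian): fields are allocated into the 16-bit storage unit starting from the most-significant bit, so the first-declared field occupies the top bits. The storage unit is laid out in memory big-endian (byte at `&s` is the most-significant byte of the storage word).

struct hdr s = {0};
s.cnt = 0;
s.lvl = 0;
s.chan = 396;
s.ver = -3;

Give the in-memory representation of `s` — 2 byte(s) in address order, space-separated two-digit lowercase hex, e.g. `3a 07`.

[15+:1] cnt=0 & 0x1 = 0x0; word=0x0000
[14+:1] lvl=0 & 0x1 = 0x0; word=0x0000
[4+:10] chan=396 & 0x3ff = 0x18c; word=0x18c0
[0+:4] ver=-3 & 0xf = 0xd; word=0x18cd
word = 0x18cd → big-endian bytes:
  [0]=0x18  [1]=0xcd

18 cd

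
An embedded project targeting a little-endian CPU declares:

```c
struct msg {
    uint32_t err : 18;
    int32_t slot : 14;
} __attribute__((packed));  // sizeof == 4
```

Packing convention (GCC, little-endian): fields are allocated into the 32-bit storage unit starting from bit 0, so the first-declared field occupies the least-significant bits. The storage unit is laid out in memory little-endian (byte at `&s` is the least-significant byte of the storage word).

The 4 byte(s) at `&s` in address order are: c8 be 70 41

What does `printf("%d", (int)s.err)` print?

[0]=0xc8 [1]=0xbe [2]=0x70 [3]=0x41 (little-endian) → word 0x4170bec8
err:18 @ bit 0 → (0x4170bec8>>0)&0x3ffff = 0xbec8  ←
slot:14 @ bit 18 → (0x4170bec8>>18)&0x3fff = 0x105c

48840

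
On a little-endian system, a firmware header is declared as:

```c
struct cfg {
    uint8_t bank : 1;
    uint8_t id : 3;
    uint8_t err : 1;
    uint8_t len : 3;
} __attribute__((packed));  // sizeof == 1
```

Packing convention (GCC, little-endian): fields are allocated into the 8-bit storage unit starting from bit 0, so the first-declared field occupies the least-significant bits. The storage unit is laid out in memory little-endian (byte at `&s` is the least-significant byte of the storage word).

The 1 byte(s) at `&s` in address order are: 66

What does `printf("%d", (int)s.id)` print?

3

[0]=0x66 (little-endian) → word 0x66
bank [0+:1] = (word>>0) & 0x1 = 0
id [1+:3] = (word>>1) & 0x7 = 3  ←
err [4+:1] = (word>>4) & 0x1 = 0
len [5+:3] = (word>>5) & 0x7 = 3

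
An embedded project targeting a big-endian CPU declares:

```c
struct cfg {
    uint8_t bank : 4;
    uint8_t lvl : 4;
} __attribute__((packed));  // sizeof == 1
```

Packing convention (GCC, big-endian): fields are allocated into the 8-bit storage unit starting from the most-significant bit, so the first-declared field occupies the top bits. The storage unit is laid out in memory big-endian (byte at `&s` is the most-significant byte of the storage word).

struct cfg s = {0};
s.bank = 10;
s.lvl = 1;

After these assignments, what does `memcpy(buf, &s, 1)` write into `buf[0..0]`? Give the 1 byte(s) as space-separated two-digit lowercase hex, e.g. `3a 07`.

bank (4b) val=10 bits=0xa at bit 4: 0xa0
lvl (4b) val=1 bits=0x1 at bit 0: 0xa1
word = 0xa1 → big-endian bytes:
  [0]=0xa1

a1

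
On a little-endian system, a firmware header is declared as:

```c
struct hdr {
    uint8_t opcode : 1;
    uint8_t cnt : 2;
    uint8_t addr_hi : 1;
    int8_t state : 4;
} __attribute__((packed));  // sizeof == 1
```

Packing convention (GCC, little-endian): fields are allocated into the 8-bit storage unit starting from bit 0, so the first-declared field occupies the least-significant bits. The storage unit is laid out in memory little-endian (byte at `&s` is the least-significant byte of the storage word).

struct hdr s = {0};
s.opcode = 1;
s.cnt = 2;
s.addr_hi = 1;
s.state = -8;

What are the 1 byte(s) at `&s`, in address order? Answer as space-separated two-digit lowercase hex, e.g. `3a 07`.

8d

[0+:1] opcode=1 & 0x1 = 0x1; word=0x01
[1+:2] cnt=2 & 0x3 = 0x2; word=0x05
[3+:1] addr_hi=1 & 0x1 = 0x1; word=0x0d
[4+:4] state=-8 & 0xf = 0x8; word=0x8d
word = 0x8d → little-endian bytes:
  [0]=0x8d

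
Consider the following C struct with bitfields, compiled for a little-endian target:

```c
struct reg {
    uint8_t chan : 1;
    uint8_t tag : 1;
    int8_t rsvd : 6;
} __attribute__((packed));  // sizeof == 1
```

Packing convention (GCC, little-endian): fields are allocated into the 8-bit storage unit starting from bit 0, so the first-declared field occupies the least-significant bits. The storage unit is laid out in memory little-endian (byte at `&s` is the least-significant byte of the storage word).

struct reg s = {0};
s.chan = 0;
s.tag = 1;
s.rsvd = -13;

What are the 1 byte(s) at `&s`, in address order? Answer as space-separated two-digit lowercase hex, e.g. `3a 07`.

ce

chan (1b) val=0 bits=0x0 at bit 0: 0x00
tag (1b) val=1 bits=0x1 at bit 1: 0x02
rsvd (6b) val=-13 bits=0x33 at bit 2: 0xce
word = 0xce → little-endian bytes:
  [0]=0xce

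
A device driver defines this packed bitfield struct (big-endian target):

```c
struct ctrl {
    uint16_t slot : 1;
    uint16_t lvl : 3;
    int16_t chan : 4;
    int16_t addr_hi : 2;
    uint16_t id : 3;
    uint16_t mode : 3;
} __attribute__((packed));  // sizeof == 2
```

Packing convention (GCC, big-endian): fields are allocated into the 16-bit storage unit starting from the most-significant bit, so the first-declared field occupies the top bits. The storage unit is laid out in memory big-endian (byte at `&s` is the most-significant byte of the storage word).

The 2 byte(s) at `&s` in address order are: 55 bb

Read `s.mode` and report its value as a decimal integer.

3

[0]=0x55 [1]=0xbb (big-endian) → word 0x55bb
slot:1 @ bit 15 → (0x55bb>>15)&0x1 = 0x0
lvl:3 @ bit 12 → (0x55bb>>12)&0x7 = 0x5
chan:4 @ bit 8 → (0x55bb>>8)&0xf = 0x5
addr_hi:2 @ bit 6 → (0x55bb>>6)&0x3 = 0x2
id:3 @ bit 3 → (0x55bb>>3)&0x7 = 0x7
mode:3 @ bit 0 → (0x55bb>>0)&0x7 = 0x3  ←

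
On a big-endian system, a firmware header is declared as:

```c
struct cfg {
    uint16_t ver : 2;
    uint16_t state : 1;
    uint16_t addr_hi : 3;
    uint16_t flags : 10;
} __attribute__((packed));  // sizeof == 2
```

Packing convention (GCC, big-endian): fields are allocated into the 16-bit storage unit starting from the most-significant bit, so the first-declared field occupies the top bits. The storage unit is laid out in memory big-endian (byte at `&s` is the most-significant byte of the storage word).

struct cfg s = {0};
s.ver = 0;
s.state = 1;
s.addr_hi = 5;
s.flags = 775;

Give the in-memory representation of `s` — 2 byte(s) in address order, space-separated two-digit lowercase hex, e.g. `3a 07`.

[14+:2] ver=0 & 0x3 = 0x0; word=0x0000
[13+:1] state=1 & 0x1 = 0x1; word=0x2000
[10+:3] addr_hi=5 & 0x7 = 0x5; word=0x3400
[0+:10] flags=775 & 0x3ff = 0x307; word=0x3707
word = 0x3707 → big-endian bytes:
  [0]=0x37  [1]=0x07

37 07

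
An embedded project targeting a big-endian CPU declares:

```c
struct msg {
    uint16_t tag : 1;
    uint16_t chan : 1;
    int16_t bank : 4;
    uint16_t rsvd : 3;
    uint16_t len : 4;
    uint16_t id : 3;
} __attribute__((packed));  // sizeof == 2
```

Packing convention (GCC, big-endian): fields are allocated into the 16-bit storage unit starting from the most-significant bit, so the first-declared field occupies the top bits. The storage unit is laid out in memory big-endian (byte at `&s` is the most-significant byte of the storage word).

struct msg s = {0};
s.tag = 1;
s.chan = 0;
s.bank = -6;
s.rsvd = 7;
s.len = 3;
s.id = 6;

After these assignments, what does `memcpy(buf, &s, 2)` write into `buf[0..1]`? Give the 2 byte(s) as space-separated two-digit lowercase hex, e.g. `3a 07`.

tag (1b) val=1 bits=0x1 at bit 15: 0x8000
chan (1b) val=0 bits=0x0 at bit 14: 0x8000
bank (4b) val=-6 bits=0xa at bit 10: 0xa800
rsvd (3b) val=7 bits=0x7 at bit 7: 0xab80
len (4b) val=3 bits=0x3 at bit 3: 0xab98
id (3b) val=6 bits=0x6 at bit 0: 0xab9e
word = 0xab9e → big-endian bytes:
  [0]=0xab  [1]=0x9e

ab 9e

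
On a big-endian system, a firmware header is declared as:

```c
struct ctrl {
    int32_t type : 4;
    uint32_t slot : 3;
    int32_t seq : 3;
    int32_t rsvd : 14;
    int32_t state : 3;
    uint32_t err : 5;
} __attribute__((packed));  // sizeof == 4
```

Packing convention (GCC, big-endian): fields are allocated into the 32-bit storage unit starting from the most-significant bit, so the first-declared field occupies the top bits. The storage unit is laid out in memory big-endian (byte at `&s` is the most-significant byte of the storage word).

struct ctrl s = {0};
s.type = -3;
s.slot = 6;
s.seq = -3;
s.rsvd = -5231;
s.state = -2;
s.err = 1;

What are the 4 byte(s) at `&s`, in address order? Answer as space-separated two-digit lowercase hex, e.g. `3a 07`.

dd 6b 91 c1

type:4 = -3 → 0xd << 28 → word 0xd0000000
slot:3 = 6 → 0x6 << 25 → word 0xdc000000
seq:3 = -3 → 0x5 << 22 → word 0xdd400000
rsvd:14 = -5231 → 0x2b91 << 8 → word 0xdd6b9100
state:3 = -2 → 0x6 << 5 → word 0xdd6b91c0
err:5 = 1 → 0x1 << 0 → word 0xdd6b91c1
word = 0xdd6b91c1 → big-endian bytes:
  [0]=0xdd  [1]=0x6b  [2]=0x91  [3]=0xc1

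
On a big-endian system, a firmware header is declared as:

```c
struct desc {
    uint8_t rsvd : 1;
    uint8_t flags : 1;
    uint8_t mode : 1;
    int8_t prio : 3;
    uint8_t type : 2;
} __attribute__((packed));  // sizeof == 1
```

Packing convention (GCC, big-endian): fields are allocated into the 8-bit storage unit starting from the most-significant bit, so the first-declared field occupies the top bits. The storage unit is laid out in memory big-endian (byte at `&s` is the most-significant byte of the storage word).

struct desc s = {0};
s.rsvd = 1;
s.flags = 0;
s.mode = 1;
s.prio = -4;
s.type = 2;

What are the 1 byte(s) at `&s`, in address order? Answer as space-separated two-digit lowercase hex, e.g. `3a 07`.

b2

rsvd:1 = 1 → 0x1 << 7 → word 0x80
flags:1 = 0 → 0x0 << 6 → word 0x80
mode:1 = 1 → 0x1 << 5 → word 0xa0
prio:3 = -4 → 0x4 << 2 → word 0xb0
type:2 = 2 → 0x2 << 0 → word 0xb2
word = 0xb2 → big-endian bytes:
  [0]=0xb2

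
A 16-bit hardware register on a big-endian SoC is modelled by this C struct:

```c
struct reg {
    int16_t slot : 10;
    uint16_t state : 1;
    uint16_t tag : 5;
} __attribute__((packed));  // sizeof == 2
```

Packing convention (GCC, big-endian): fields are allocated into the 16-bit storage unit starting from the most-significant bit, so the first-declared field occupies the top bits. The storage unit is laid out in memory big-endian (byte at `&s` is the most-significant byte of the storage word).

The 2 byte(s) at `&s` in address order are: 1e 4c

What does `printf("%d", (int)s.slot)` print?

121

[0]=0x1e [1]=0x4c (big-endian) → word 0x1e4c
slot:10 @ bit 6 → (0x1e4c>>6)&0x3ff = 0x79  ←
state:1 @ bit 5 → (0x1e4c>>5)&0x1 = 0x0
tag:5 @ bit 0 → (0x1e4c>>0)&0x1f = 0xc
slot signed 10b, MSB=0: value = 121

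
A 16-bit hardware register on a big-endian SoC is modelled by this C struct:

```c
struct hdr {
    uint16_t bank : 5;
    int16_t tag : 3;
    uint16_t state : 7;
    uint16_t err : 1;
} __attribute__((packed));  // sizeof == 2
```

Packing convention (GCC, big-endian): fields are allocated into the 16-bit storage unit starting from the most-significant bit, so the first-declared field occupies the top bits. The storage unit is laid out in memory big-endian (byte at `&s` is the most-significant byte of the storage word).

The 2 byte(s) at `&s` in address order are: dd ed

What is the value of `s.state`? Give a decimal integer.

[0]=0xdd [1]=0xed (big-endian) → word 0xdded
bank:5 @ bit 11 → (0xdded>>11)&0x1f = 0x1b
tag:3 @ bit 8 → (0xdded>>8)&0x7 = 0x5
state:7 @ bit 1 → (0xdded>>1)&0x7f = 0x76  ←
err:1 @ bit 0 → (0xdded>>0)&0x1 = 0x1

118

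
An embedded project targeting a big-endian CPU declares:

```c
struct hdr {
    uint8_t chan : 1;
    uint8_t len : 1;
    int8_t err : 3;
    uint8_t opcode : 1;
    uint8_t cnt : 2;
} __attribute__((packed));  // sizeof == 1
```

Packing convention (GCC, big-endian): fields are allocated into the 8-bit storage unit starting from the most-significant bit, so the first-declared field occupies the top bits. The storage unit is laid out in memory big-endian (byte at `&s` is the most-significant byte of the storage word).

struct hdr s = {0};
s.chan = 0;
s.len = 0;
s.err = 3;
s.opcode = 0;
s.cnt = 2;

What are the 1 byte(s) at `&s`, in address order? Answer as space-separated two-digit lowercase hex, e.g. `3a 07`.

chan (1b) val=0 bits=0x0 at bit 7: 0x00
len (1b) val=0 bits=0x0 at bit 6: 0x00
err (3b) val=3 bits=0x3 at bit 3: 0x18
opcode (1b) val=0 bits=0x0 at bit 2: 0x18
cnt (2b) val=2 bits=0x2 at bit 0: 0x1a
word = 0x1a → big-endian bytes:
  [0]=0x1a

1a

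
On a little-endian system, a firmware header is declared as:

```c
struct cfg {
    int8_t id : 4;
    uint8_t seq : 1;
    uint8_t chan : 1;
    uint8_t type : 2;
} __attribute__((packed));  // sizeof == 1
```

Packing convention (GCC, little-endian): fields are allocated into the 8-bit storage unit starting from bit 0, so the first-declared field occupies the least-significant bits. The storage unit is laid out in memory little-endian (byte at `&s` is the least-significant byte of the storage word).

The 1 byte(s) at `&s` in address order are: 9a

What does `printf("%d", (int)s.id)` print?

[0]=0x9a (little-endian) → word 0x9a
id [0+:4] = (word>>0) & 0xf = 10  ←
seq [4+:1] = (word>>4) & 0x1 = 1
chan [5+:1] = (word>>5) & 0x1 = 0
type [6+:2] = (word>>6) & 0x3 = 2
id signed 4b, MSB=1: 10 - 16 = -6

-6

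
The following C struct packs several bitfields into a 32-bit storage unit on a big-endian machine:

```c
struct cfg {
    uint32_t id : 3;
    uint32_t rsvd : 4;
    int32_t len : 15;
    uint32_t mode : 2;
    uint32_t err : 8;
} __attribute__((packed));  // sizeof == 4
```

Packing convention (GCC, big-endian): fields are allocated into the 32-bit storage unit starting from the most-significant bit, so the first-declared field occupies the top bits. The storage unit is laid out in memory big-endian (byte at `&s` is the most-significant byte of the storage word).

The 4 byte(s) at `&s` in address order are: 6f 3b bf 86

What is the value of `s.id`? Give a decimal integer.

3

[0]=0x6f [1]=0x3b [2]=0xbf [3]=0x86 (big-endian) → word 0x6f3bbf86
id [29+:3] = (word>>29) & 0x7 = 3  ←
rsvd [25+:4] = (word>>25) & 0xf = 7
len [10+:15] = (word>>10) & 0x7fff = 20207
mode [8+:2] = (word>>8) & 0x3 = 3
err [0+:8] = (word>>0) & 0xff = 134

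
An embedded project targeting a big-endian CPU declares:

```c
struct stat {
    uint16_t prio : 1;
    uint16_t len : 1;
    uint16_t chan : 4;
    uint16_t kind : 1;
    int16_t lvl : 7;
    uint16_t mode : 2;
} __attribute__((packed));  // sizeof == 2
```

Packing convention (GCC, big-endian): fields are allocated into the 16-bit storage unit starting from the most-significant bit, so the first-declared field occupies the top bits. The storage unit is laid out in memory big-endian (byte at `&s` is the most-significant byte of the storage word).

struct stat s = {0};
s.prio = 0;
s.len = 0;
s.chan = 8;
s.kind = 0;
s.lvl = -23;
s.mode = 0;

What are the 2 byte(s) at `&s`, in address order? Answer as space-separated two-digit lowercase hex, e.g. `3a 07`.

[15+:1] prio=0 & 0x1 = 0x0; word=0x0000
[14+:1] len=0 & 0x1 = 0x0; word=0x0000
[10+:4] chan=8 & 0xf = 0x8; word=0x2000
[9+:1] kind=0 & 0x1 = 0x0; word=0x2000
[2+:7] lvl=-23 & 0x7f = 0x69; word=0x21a4
[0+:2] mode=0 & 0x3 = 0x0; word=0x21a4
word = 0x21a4 → big-endian bytes:
  [0]=0x21  [1]=0xa4

21 a4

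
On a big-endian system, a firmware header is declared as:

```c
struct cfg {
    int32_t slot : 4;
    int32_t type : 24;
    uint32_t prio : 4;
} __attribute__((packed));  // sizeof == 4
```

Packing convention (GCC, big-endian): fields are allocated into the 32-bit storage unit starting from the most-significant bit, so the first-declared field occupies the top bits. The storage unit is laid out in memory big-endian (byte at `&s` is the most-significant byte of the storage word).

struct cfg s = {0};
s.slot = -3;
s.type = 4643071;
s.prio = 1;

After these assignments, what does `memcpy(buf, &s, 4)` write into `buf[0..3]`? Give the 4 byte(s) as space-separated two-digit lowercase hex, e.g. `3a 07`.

slot:4 = -3 → 0xd << 28 → word 0xd0000000
type:24 = 4643071 → 0x46d8ff << 4 → word 0xd46d8ff0
prio:4 = 1 → 0x1 << 0 → word 0xd46d8ff1
word = 0xd46d8ff1 → big-endian bytes:
  [0]=0xd4  [1]=0x6d  [2]=0x8f  [3]=0xf1

d4 6d 8f f1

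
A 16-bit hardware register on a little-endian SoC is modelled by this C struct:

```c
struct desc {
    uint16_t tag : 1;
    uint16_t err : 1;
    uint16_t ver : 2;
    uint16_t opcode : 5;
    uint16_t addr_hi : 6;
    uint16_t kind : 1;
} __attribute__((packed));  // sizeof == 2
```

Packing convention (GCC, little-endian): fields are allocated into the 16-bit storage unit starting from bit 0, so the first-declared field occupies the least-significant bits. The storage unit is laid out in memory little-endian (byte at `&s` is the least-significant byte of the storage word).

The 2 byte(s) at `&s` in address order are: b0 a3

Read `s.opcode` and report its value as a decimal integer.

[0]=0xb0 [1]=0xa3 (little-endian) → word 0xa3b0
tag [0+:1] = (word>>0) & 0x1 = 0
err [1+:1] = (word>>1) & 0x1 = 0
ver [2+:2] = (word>>2) & 0x3 = 0
opcode [4+:5] = (word>>4) & 0x1f = 27  ←
addr_hi [9+:6] = (word>>9) & 0x3f = 17
kind [15+:1] = (word>>15) & 0x1 = 1

27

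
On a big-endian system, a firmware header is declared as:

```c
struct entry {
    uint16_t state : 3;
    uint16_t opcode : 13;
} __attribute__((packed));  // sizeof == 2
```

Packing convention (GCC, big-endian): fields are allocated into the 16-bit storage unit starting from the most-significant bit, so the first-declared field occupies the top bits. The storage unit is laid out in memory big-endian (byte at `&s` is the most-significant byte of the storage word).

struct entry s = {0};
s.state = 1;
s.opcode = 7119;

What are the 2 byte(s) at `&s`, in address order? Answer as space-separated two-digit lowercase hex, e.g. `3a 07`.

3b cf

state (3b) val=1 bits=0x1 at bit 13: 0x2000
opcode (13b) val=7119 bits=0x1bcf at bit 0: 0x3bcf
word = 0x3bcf → big-endian bytes:
  [0]=0x3b  [1]=0xcf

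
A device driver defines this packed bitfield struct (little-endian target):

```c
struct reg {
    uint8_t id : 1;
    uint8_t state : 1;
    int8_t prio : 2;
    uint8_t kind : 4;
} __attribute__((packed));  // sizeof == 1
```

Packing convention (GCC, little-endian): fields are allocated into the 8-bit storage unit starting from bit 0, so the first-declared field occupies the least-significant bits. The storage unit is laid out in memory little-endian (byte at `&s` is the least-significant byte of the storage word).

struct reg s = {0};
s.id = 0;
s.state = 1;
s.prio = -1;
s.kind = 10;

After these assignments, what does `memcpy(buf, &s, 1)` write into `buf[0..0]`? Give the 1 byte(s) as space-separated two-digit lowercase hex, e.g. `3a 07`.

[0+:1] id=0 & 0x1 = 0x0; word=0x00
[1+:1] state=1 & 0x1 = 0x1; word=0x02
[2+:2] prio=-1 & 0x3 = 0x3; word=0x0e
[4+:4] kind=10 & 0xf = 0xa; word=0xae
word = 0xae → little-endian bytes:
  [0]=0xae

ae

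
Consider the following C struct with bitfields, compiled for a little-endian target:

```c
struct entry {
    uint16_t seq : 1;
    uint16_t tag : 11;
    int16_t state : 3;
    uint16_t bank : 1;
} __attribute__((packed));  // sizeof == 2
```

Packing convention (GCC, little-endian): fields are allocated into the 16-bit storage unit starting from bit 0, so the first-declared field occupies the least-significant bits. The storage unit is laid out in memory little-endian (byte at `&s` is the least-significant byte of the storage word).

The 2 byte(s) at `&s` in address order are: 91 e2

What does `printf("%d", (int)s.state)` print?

[0]=0x91 [1]=0xe2 (little-endian) → word 0xe291
seq [0+:1] = (word>>0) & 0x1 = 1
tag [1+:11] = (word>>1) & 0x7ff = 328
state [12+:3] = (word>>12) & 0x7 = 6  ←
bank [15+:1] = (word>>15) & 0x1 = 1
state signed 3b, MSB=1: 6 - 8 = -2

-2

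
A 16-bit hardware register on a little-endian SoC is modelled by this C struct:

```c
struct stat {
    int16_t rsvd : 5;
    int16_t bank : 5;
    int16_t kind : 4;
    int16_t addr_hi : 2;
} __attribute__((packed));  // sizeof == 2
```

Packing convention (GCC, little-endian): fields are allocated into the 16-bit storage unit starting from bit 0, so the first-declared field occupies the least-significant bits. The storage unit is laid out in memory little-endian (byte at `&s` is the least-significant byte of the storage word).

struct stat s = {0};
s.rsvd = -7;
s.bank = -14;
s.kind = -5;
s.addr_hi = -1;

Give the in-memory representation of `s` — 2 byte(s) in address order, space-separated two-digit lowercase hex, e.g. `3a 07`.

rsvd:5 = -7 → 0x19 << 0 → word 0x0019
bank:5 = -14 → 0x12 << 5 → word 0x0259
kind:4 = -5 → 0xb << 10 → word 0x2e59
addr_hi:2 = -1 → 0x3 << 14 → word 0xee59
word = 0xee59 → little-endian bytes:
  [0]=0x59  [1]=0xee

59 ee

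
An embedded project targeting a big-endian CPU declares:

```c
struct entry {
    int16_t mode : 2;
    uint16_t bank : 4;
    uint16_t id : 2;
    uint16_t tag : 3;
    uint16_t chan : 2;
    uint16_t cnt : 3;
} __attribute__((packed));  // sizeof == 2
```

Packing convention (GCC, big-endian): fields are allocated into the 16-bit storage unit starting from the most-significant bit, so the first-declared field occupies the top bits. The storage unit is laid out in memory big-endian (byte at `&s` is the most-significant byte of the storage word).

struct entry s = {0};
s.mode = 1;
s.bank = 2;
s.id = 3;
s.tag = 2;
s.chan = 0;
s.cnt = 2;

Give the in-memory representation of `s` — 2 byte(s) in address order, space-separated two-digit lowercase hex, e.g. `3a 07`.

4b 42

mode:2 = 1 → 0x1 << 14 → word 0x4000
bank:4 = 2 → 0x2 << 10 → word 0x4800
id:2 = 3 → 0x3 << 8 → word 0x4b00
tag:3 = 2 → 0x2 << 5 → word 0x4b40
chan:2 = 0 → 0x0 << 3 → word 0x4b40
cnt:3 = 2 → 0x2 << 0 → word 0x4b42
word = 0x4b42 → big-endian bytes:
  [0]=0x4b  [1]=0x42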